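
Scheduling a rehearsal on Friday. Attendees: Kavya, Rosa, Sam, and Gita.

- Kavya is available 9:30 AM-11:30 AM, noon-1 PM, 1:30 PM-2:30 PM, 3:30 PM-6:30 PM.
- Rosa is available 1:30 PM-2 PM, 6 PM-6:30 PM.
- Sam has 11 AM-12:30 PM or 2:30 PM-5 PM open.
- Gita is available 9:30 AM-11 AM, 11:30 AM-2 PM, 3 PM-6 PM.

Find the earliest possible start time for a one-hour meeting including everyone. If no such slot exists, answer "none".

Kavya ∩ Rosa: 13:30-14:00, 18:00-18:30.
Kavya ∩ Rosa ∩ Sam: ∅.
Kavya ∩ Rosa ∩ Sam ∩ Gita: ∅.
There is no time when everyone is free.
No common window is at least 60 minutes long.

none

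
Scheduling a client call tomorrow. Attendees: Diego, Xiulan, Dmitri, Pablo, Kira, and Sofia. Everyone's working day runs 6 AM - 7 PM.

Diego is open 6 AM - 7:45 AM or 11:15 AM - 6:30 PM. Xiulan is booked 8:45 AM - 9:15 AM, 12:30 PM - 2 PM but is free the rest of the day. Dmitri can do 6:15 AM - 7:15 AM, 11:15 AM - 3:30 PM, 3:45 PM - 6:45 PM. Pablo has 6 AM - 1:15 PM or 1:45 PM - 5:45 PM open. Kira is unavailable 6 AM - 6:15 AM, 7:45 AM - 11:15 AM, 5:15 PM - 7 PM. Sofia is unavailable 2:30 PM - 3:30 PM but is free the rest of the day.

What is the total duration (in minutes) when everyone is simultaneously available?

255

Diego free: 06:00-07:45, 11:15-18:30.
Xiulan free: 06:00-08:45, 09:15-12:30, 14:00-19:00 (invert busy blocks within the working day).
Dmitri free: 06:15-07:15, 11:15-15:30, 15:45-18:45.
Pablo free: 06:00-13:15, 13:45-17:45.
Kira free: 06:15-07:45, 11:15-17:15 (invert busy blocks within the working day).
Sofia free: 06:00-14:30, 15:30-19:00 (invert busy blocks within the working day).
Diego ∩ Xiulan: 06:00-07:45, 11:15-12:30, 14:00-18:30.
Diego ∩ Xiulan ∩ Dmitri: 06:15-07:15, 11:15-12:30, 14:00-15:30, 15:45-18:30.
Diego ∩ Xiulan ∩ Dmitri ∩ Pablo: 06:15-07:15, 11:15-12:30, 14:00-15:30, 15:45-17:45.
Diego ∩ Xiulan ∩ Dmitri ∩ Pablo ∩ Kira: 06:15-07:15, 11:15-12:30, 14:00-15:30, 15:45-17:15.
Diego ∩ Xiulan ∩ Dmitri ∩ Pablo ∩ Kira ∩ Sofia: 06:15-07:15, 11:15-12:30, 14:00-14:30, 15:45-17:15.
Summing the common windows: 60 + 75 + 30 + 90 = 255 minutes.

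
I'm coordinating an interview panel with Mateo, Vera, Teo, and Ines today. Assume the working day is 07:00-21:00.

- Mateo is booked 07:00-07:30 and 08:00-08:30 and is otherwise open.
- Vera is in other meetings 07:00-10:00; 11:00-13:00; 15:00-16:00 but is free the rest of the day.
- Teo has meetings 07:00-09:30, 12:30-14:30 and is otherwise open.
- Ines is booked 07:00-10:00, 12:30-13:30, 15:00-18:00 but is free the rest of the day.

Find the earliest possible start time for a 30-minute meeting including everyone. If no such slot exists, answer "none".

10:00

Mateo free: 07:30-08:00, 08:30-21:00 (invert busy blocks within the working day).
Vera free: 10:00-11:00, 13:00-15:00, 16:00-21:00 (invert busy blocks within the working day).
Teo free: 09:30-12:30, 14:30-21:00 (invert busy blocks within the working day).
Ines free: 10:00-12:30, 13:30-15:00, 18:00-21:00 (invert busy blocks within the working day).
Mateo ∩ Vera: 10:00-11:00, 13:00-15:00, 16:00-21:00.
Mateo ∩ Vera ∩ Teo: 10:00-11:00, 14:30-15:00, 16:00-21:00.
Mateo ∩ Vera ∩ Teo ∩ Ines: 10:00-11:00, 14:30-15:00, 18:00-21:00.
The first common window of at least 30 minutes is 10:00-11:00, so the earliest start is 10:00.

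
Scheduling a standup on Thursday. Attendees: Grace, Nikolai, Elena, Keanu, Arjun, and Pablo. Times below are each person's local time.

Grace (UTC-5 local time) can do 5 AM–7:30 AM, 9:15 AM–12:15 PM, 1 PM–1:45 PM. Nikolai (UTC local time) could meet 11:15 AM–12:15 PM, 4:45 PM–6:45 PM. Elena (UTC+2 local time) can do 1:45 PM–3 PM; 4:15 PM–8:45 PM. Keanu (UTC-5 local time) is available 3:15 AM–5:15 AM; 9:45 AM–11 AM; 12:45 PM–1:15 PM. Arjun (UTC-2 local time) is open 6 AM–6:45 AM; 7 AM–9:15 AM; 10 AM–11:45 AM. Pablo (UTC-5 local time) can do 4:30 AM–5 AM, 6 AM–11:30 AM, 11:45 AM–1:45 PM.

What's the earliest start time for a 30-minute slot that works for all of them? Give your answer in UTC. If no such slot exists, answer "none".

Grace in UTC: 10:00-12:30, 14:15-17:15, 18:00-18:45 (add 5h to convert from UTC-5).
Nikolai in UTC: 11:15-12:15, 16:45-18:45.
Elena in UTC: 11:45-13:00, 14:15-18:45 (subtract 2h to convert from UTC+2).
Keanu in UTC: 08:15-10:15, 14:45-16:00, 17:45-18:15 (add 5h to convert from UTC-5).
Arjun in UTC: 08:00-08:45, 09:00-11:15, 12:00-13:45 (add 2h to convert from UTC-2).
Pablo in UTC: 09:30-10:00, 11:00-16:30, 16:45-18:45 (add 5h to convert from UTC-5).
Grace ∩ Nikolai: 11:15-12:15, 16:45-17:15, 18:00-18:45.
Grace ∩ Nikolai ∩ Elena: 11:45-12:15, 16:45-17:15, 18:00-18:45.
Grace ∩ Nikolai ∩ Elena ∩ Keanu: 18:00-18:15.
Grace ∩ Nikolai ∩ Elena ∩ Keanu ∩ Arjun: ∅.
Grace ∩ Nikolai ∩ Elena ∩ Keanu ∩ Arjun ∩ Pablo: ∅.
There is no time when everyone is free.
No common window is at least 30 minutes long.

none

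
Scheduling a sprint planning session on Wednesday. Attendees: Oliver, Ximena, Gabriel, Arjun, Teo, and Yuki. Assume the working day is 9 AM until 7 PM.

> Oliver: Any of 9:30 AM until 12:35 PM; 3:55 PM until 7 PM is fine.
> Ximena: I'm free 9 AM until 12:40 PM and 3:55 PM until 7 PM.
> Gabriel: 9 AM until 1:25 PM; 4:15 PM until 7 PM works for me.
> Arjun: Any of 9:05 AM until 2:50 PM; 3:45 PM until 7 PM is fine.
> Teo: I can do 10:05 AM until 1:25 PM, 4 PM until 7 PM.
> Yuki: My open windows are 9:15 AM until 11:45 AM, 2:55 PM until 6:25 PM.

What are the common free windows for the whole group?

10:05-11:45, 16:15-18:25

Oliver ∩ Ximena: 09:30-12:35, 15:55-19:00.
Oliver ∩ Ximena ∩ Gabriel: 09:30-12:35, 16:15-19:00.
Oliver ∩ Ximena ∩ Gabriel ∩ Arjun: 09:30-12:35, 16:15-19:00.
Oliver ∩ Ximena ∩ Gabriel ∩ Arjun ∩ Teo: 10:05-12:35, 16:15-19:00.
Oliver ∩ Ximena ∩ Gabriel ∩ Arjun ∩ Teo ∩ Yuki: 10:05-11:45, 16:15-18:25.
Those are the intersection windows.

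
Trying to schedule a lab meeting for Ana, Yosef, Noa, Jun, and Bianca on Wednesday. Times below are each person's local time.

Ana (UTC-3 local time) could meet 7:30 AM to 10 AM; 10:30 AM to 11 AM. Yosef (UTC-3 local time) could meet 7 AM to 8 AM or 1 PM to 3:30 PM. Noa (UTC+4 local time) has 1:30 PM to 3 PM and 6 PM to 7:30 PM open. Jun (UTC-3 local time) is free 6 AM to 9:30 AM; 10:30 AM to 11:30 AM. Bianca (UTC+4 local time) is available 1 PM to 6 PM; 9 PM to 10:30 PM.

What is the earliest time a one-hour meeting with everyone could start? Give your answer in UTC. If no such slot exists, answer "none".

Ana in UTC: 10:30-13:00, 13:30-14:00 (add 3h to convert from UTC-3).
Yosef in UTC: 10:00-11:00, 16:00-18:30 (add 3h to convert from UTC-3).
Noa in UTC: 09:30-11:00, 14:00-15:30 (subtract 4h to convert from UTC+4).
Jun in UTC: 09:00-12:30, 13:30-14:30 (add 3h to convert from UTC-3).
Bianca in UTC: 09:00-14:00, 17:00-18:30 (subtract 4h to convert from UTC+4).
Ana ∩ Yosef: 10:30-11:00.
Ana ∩ Yosef ∩ Noa: 10:30-11:00.
Ana ∩ Yosef ∩ Noa ∩ Jun: 10:30-11:00.
Ana ∩ Yosef ∩ Noa ∩ Jun ∩ Bianca: 10:30-11:00.
Those are the intersection windows.
No common window is at least 60 minutes long.

none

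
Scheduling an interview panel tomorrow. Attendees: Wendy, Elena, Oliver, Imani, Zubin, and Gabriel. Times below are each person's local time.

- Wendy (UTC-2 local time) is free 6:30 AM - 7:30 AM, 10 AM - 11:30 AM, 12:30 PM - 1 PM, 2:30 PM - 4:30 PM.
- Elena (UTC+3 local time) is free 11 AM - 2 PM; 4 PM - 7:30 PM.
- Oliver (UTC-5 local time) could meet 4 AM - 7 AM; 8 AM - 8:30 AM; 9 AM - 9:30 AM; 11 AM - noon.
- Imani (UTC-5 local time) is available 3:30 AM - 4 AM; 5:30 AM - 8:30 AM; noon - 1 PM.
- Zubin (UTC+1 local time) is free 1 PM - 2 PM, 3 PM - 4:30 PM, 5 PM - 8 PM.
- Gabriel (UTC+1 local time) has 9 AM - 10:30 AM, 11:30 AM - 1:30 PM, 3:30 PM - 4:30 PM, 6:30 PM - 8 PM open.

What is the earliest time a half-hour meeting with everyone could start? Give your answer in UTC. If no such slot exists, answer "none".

Wendy in UTC: 08:30-09:30, 12:00-13:30, 14:30-15:00, 16:30-18:30 (add 2h to convert from UTC-2).
Elena in UTC: 08:00-11:00, 13:00-16:30 (subtract 3h to convert from UTC+3).
Oliver in UTC: 09:00-12:00, 13:00-13:30, 14:00-14:30, 16:00-17:00 (add 5h to convert from UTC-5).
Imani in UTC: 08:30-09:00, 10:30-13:30, 17:00-18:00 (add 5h to convert from UTC-5).
Zubin in UTC: 12:00-13:00, 14:00-15:30, 16:00-19:00 (subtract 1h to convert from UTC+1).
Gabriel in UTC: 08:00-09:30, 10:30-12:30, 14:30-15:30, 17:30-19:00 (subtract 1h to convert from UTC+1).
Wendy ∩ Elena: 08:30-09:30, 13:00-13:30, 14:30-15:00.
Wendy ∩ Elena ∩ Oliver: 09:00-09:30, 13:00-13:30.
Wendy ∩ Elena ∩ Oliver ∩ Imani: 13:00-13:30.
Wendy ∩ Elena ∩ Oliver ∩ Imani ∩ Zubin: ∅.
Wendy ∩ Elena ∩ Oliver ∩ Imani ∩ Zubin ∩ Gabriel: ∅.
There is no time when everyone is free.
No common window is at least 30 minutes long.

none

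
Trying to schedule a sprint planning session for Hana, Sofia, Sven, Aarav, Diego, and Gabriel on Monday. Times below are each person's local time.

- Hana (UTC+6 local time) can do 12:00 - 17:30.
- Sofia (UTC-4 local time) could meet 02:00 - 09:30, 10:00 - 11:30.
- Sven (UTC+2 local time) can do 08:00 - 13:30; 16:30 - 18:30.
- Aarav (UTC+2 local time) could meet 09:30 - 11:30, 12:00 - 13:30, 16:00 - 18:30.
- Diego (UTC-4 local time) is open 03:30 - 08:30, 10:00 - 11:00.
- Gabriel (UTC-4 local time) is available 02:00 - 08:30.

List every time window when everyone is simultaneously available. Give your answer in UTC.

Hana in UTC: 06:00-11:30 (subtract 6h to convert from UTC+6).
Sofia in UTC: 06:00-13:30, 14:00-15:30 (add 4h to convert from UTC-4).
Sven in UTC: 06:00-11:30, 14:30-16:30 (subtract 2h to convert from UTC+2).
Aarav in UTC: 07:30-09:30, 10:00-11:30, 14:00-16:30 (subtract 2h to convert from UTC+2).
Diego in UTC: 07:30-12:30, 14:00-15:00 (add 4h to convert from UTC-4).
Gabriel in UTC: 06:00-12:30 (add 4h to convert from UTC-4).
Hana ∩ Sofia: 06:00-11:30.
Hana ∩ Sofia ∩ Sven: 06:00-11:30.
Hana ∩ Sofia ∩ Sven ∩ Aarav: 07:30-09:30, 10:00-11:30.
Hana ∩ Sofia ∩ Sven ∩ Aarav ∩ Diego: 07:30-09:30, 10:00-11:30.
Hana ∩ Sofia ∩ Sven ∩ Aarav ∩ Diego ∩ Gabriel: 07:30-09:30, 10:00-11:30.

07:30-09:30, 10:00-11:30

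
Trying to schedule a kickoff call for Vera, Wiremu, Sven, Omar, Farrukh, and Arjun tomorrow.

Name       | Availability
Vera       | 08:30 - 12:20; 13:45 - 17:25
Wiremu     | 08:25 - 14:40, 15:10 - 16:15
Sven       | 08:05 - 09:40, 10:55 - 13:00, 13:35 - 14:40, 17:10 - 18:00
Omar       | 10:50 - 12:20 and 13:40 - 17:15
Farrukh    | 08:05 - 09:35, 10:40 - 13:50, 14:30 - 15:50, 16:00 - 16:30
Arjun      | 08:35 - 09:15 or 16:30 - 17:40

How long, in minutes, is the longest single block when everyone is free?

0

Vera ∩ Wiremu: 08:30-12:20, 13:45-14:40, 15:10-16:15.
Vera ∩ Wiremu ∩ Sven: 08:30-09:40, 10:55-12:20, 13:45-14:40.
Vera ∩ Wiremu ∩ Sven ∩ Omar: 10:55-12:20, 13:45-14:40.
Vera ∩ Wiremu ∩ Sven ∩ Omar ∩ Farrukh: 10:55-12:20, 13:45-13:50, 14:30-14:40.
Vera ∩ Wiremu ∩ Sven ∩ Omar ∩ Farrukh ∩ Arjun: ∅.
There is no time when everyone is free.
No common window exists, so the longest block is 0 minutes.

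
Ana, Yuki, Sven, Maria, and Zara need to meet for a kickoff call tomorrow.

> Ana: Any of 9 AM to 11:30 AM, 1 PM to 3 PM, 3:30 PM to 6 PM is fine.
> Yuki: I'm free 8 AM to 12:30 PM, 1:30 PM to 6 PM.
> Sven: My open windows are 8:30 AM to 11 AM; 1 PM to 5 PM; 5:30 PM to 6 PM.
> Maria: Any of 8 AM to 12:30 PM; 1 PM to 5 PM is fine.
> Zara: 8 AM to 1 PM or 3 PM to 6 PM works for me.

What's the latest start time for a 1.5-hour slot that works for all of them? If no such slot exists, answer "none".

Ana ∩ Yuki: 09:00-11:30, 13:30-15:00, 15:30-18:00.
Ana ∩ Yuki ∩ Sven: 09:00-11:00, 13:30-15:00, 15:30-17:00, 17:30-18:00.
Ana ∩ Yuki ∩ Sven ∩ Maria: 09:00-11:00, 13:30-15:00, 15:30-17:00.
Ana ∩ Yuki ∩ Sven ∩ Maria ∩ Zara: 09:00-11:00, 15:30-17:00.
The last common window of at least 90 minutes is 15:30-17:00; a 90-minute meeting can start as late as 15:30 and still end by 17:00.

15:30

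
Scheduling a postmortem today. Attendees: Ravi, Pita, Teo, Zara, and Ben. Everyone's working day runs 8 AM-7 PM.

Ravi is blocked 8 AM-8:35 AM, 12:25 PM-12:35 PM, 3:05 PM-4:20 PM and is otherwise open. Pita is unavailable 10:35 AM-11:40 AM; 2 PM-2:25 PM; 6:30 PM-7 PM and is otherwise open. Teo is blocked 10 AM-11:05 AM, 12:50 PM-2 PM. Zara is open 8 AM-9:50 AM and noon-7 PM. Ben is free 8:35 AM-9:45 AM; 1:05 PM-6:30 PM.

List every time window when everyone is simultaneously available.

Ravi free: 08:35-12:25, 12:35-15:05, 16:20-19:00 (invert busy blocks within the working day).
Pita free: 08:00-10:35, 11:40-14:00, 14:25-18:30 (invert busy blocks within the working day).
Teo free: 08:00-10:00, 11:05-12:50, 14:00-19:00 (invert busy blocks within the working day).
Zara free: 08:00-09:50, 12:00-19:00.
Ben free: 08:35-09:45, 13:05-18:30.
Ravi ∩ Pita: 08:35-10:35, 11:40-12:25, 12:35-14:00, 14:25-15:05, 16:20-18:30.
Ravi ∩ Pita ∩ Teo: 08:35-10:00, 11:40-12:25, 12:35-12:50, 14:25-15:05, 16:20-18:30.
Ravi ∩ Pita ∩ Teo ∩ Zara: 08:35-09:50, 12:00-12:25, 12:35-12:50, 14:25-15:05, 16:20-18:30.
Ravi ∩ Pita ∩ Teo ∩ Zara ∩ Ben: 08:35-09:45, 14:25-15:05, 16:20-18:30.

08:35-09:45, 14:25-15:05, 16:20-18:30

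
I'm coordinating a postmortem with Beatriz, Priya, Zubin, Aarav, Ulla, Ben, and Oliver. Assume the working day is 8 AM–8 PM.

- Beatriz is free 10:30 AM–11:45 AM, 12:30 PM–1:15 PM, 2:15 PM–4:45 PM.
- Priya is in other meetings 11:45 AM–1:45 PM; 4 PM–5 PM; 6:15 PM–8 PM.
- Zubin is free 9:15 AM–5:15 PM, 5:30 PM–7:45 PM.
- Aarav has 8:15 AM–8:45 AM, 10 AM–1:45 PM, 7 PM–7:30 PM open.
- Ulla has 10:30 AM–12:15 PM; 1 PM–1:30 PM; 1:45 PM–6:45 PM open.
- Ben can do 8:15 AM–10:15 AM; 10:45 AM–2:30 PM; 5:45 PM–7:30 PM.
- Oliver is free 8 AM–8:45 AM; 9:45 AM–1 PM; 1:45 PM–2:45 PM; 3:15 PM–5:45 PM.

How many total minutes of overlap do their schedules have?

Beatriz free: 10:30-11:45, 12:30-13:15, 14:15-16:45.
Priya free: 08:00-11:45, 13:45-16:00, 17:00-18:15 (invert busy blocks within the working day).
Zubin free: 09:15-17:15, 17:30-19:45.
Aarav free: 08:15-08:45, 10:00-13:45, 19:00-19:30.
Ulla free: 10:30-12:15, 13:00-13:30, 13:45-18:45.
Ben free: 08:15-10:15, 10:45-14:30, 17:45-19:30.
Oliver free: 08:00-08:45, 09:45-13:00, 13:45-14:45, 15:15-17:45.
Beatriz ∩ Priya: 10:30-11:45, 14:15-16:00.
Beatriz ∩ Priya ∩ Zubin: 10:30-11:45, 14:15-16:00.
Beatriz ∩ Priya ∩ Zubin ∩ Aarav: 10:30-11:45.
Beatriz ∩ Priya ∩ Zubin ∩ Aarav ∩ Ulla: 10:30-11:45.
Beatriz ∩ Priya ∩ Zubin ∩ Aarav ∩ Ulla ∩ Ben: 10:45-11:45.
Beatriz ∩ Priya ∩ Zubin ∩ Aarav ∩ Ulla ∩ Ben ∩ Oliver: 10:45-11:45.
So the common availability across everyone is 10:45-11:45.
That's a single block of 60 minutes.

60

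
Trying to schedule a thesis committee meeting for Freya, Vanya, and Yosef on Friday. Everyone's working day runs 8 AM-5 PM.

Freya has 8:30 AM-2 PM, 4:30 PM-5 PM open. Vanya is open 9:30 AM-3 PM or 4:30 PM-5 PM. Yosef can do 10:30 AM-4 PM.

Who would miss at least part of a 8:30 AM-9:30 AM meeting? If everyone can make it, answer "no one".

Freya: free for 08:30-09:30. Vanya: not fully free for 08:30-09:30. Yosef: not fully free for 08:30-09:30.

Vanya, Yosef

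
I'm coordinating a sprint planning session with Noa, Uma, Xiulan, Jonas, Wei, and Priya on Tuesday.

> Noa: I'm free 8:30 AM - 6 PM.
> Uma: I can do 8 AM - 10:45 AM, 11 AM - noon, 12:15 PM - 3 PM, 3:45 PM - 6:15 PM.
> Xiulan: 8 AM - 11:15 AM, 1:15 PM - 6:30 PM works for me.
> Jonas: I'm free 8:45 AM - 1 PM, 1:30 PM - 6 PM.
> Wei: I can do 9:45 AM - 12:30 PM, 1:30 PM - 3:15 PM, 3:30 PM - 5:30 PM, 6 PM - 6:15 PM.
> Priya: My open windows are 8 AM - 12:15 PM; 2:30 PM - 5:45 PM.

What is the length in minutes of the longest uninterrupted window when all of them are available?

Noa ∩ Uma: 08:30-10:45, 11:00-12:00, 12:15-15:00, 15:45-18:00.
Noa ∩ Uma ∩ Xiulan: 08:30-10:45, 11:00-11:15, 13:15-15:00, 15:45-18:00.
Noa ∩ Uma ∩ Xiulan ∩ Jonas: 08:45-10:45, 11:00-11:15, 13:30-15:00, 15:45-18:00.
Noa ∩ Uma ∩ Xiulan ∩ Jonas ∩ Wei: 09:45-10:45, 11:00-11:15, 13:30-15:00, 15:45-17:30.
Noa ∩ Uma ∩ Xiulan ∩ Jonas ∩ Wei ∩ Priya: 09:45-10:45, 11:00-11:15, 14:30-15:00, 15:45-17:30.
The longest is 15:45-17:30 at 105 minutes.

105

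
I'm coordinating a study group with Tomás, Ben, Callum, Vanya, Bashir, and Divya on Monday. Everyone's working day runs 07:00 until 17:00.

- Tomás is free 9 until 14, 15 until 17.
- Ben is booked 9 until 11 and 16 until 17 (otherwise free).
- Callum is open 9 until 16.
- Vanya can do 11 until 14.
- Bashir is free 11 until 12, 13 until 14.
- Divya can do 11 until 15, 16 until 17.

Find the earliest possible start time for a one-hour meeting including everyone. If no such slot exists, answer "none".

11:00

Tomás free: 09:00-14:00, 15:00-17:00.
Ben free: 07:00-09:00, 11:00-16:00 (invert busy blocks within the working day).
Callum free: 09:00-16:00.
Vanya free: 11:00-14:00.
Bashir free: 11:00-12:00, 13:00-14:00.
Divya free: 11:00-15:00, 16:00-17:00.
Tomás ∩ Ben: 11:00-14:00, 15:00-16:00.
Tomás ∩ Ben ∩ Callum: 11:00-14:00, 15:00-16:00.
Tomás ∩ Ben ∩ Callum ∩ Vanya: 11:00-14:00.
Tomás ∩ Ben ∩ Callum ∩ Vanya ∩ Bashir: 11:00-12:00, 13:00-14:00.
Tomás ∩ Ben ∩ Callum ∩ Vanya ∩ Bashir ∩ Divya: 11:00-12:00, 13:00-14:00.
The first common window of at least 60 minutes is 11:00-12:00, so the earliest start is 11:00.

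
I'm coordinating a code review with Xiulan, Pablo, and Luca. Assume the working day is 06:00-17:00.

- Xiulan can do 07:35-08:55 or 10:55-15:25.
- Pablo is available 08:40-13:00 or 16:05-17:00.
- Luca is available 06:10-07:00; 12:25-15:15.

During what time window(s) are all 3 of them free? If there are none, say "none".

12:25-13:00

Xiulan ∩ Pablo: 08:40-08:55, 10:55-13:00.
Xiulan ∩ Pablo ∩ Luca: 12:25-13:00.
Those are the intersection windows.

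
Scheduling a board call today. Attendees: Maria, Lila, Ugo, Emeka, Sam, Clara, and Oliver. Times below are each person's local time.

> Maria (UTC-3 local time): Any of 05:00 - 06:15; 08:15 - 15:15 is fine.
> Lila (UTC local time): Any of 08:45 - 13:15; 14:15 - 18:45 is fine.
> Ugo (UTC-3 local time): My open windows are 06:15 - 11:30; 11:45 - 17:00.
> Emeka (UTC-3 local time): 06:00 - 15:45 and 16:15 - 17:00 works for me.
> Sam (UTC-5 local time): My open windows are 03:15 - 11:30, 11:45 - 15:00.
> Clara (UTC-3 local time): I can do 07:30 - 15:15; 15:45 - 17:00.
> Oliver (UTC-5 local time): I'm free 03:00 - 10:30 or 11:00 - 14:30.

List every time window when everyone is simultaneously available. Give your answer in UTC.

11:15-13:15, 14:15-14:30, 14:45-15:30, 16:00-16:30, 16:45-18:15

Maria in UTC: 08:00-09:15, 11:15-18:15 (add 3h to convert from UTC-3).
Lila in UTC: 08:45-13:15, 14:15-18:45.
Ugo in UTC: 09:15-14:30, 14:45-20:00 (add 3h to convert from UTC-3).
Emeka in UTC: 09:00-18:45, 19:15-20:00 (add 3h to convert from UTC-3).
Sam in UTC: 08:15-16:30, 16:45-20:00 (add 5h to convert from UTC-5).
Clara in UTC: 10:30-18:15, 18:45-20:00 (add 3h to convert from UTC-3).
Oliver in UTC: 08:00-15:30, 16:00-19:30 (add 5h to convert from UTC-5).
Maria ∩ Lila: 08:45-09:15, 11:15-13:15, 14:15-18:15.
Maria ∩ Lila ∩ Ugo: 11:15-13:15, 14:15-14:30, 14:45-18:15.
Maria ∩ Lila ∩ Ugo ∩ Emeka: 11:15-13:15, 14:15-14:30, 14:45-18:15.
Maria ∩ Lila ∩ Ugo ∩ Emeka ∩ Sam: 11:15-13:15, 14:15-14:30, 14:45-16:30, 16:45-18:15.
Maria ∩ Lila ∩ Ugo ∩ Emeka ∩ Sam ∩ Clara: 11:15-13:15, 14:15-14:30, 14:45-16:30, 16:45-18:15.
Maria ∩ Lila ∩ Ugo ∩ Emeka ∩ Sam ∩ Clara ∩ Oliver: 11:15-13:15, 14:15-14:30, 14:45-15:30, 16:00-16:30, 16:45-18:15.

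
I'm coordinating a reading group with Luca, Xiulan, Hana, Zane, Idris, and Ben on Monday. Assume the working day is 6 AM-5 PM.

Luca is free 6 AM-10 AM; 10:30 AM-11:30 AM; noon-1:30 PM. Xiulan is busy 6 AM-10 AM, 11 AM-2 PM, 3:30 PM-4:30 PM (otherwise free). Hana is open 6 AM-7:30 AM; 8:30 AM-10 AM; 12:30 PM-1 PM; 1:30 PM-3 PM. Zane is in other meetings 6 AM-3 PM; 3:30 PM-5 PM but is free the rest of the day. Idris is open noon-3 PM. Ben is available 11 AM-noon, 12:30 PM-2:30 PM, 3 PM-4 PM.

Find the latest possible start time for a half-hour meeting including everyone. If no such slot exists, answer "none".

Luca free: 06:00-10:00, 10:30-11:30, 12:00-13:30.
Xiulan free: 10:00-11:00, 14:00-15:30, 16:30-17:00 (invert busy blocks within the working day).
Hana free: 06:00-07:30, 08:30-10:00, 12:30-13:00, 13:30-15:00.
Zane free: 15:00-15:30 (invert busy blocks within the working day).
Idris free: 12:00-15:00.
Ben free: 11:00-12:00, 12:30-14:30, 15:00-16:00.
Luca ∩ Xiulan: 10:30-11:00.
Luca ∩ Xiulan ∩ Hana: ∅.
Luca ∩ Xiulan ∩ Hana ∩ Zane: ∅.
Luca ∩ Xiulan ∩ Hana ∩ Zane ∩ Idris: ∅.
Luca ∩ Xiulan ∩ Hana ∩ Zane ∩ Idris ∩ Ben: ∅.
There is no time when everyone is free.
No common window is at least 30 minutes long.

none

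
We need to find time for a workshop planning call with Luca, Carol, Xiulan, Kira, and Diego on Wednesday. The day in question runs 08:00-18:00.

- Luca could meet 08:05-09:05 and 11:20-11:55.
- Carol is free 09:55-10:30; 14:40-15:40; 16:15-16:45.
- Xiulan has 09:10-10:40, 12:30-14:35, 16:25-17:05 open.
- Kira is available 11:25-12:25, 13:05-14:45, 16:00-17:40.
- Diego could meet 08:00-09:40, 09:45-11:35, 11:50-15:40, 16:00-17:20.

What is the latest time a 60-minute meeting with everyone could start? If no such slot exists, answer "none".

none

Luca ∩ Carol: ∅.
Luca ∩ Carol ∩ Xiulan: ∅.
Luca ∩ Carol ∩ Xiulan ∩ Kira: ∅.
Luca ∩ Carol ∩ Xiulan ∩ Kira ∩ Diego: ∅.
There is no time when everyone is free.
No common window is at least 60 minutes long.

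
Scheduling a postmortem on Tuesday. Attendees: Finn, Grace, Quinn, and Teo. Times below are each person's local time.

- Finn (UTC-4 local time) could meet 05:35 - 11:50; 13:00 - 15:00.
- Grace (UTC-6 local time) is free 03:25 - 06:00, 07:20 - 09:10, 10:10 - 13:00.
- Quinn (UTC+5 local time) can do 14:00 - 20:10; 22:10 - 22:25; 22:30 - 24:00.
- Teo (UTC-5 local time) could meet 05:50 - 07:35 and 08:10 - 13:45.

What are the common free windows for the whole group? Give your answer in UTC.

Finn in UTC: 09:35-15:50, 17:00-19:00 (add 4h to convert from UTC-4).
Grace in UTC: 09:25-12:00, 13:20-15:10, 16:10-19:00 (add 6h to convert from UTC-6).
Quinn in UTC: 09:00-15:10, 17:10-17:25, 17:30-19:00 (subtract 5h to convert from UTC+5).
Teo in UTC: 10:50-12:35, 13:10-18:45 (add 5h to convert from UTC-5).
Finn ∩ Grace: 09:35-12:00, 13:20-15:10, 17:00-19:00.
Finn ∩ Grace ∩ Quinn: 09:35-12:00, 13:20-15:10, 17:10-17:25, 17:30-19:00.
Finn ∩ Grace ∩ Quinn ∩ Teo: 10:50-12:00, 13:20-15:10, 17:10-17:25, 17:30-18:45.

10:50-12:00, 13:20-15:10, 17:10-17:25, 17:30-18:45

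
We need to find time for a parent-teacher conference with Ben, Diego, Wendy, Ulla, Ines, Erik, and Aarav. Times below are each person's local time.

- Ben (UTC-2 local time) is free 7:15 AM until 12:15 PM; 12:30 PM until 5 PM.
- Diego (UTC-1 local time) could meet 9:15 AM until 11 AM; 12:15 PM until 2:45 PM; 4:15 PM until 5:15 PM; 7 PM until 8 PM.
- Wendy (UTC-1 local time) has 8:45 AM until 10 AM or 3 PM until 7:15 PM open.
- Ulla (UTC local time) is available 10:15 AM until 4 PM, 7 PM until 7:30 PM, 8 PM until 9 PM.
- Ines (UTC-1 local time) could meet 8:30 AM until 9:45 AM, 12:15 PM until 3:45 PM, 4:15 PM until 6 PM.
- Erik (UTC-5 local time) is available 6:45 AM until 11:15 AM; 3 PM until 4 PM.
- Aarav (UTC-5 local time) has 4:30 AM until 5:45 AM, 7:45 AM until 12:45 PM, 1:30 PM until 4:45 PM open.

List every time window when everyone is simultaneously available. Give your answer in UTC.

Ben in UTC: 09:15-14:15, 14:30-19:00 (add 2h to convert from UTC-2).
Diego in UTC: 10:15-12:00, 13:15-15:45, 17:15-18:15, 20:00-21:00 (add 1h to convert from UTC-1).
Wendy in UTC: 09:45-11:00, 16:00-20:15 (add 1h to convert from UTC-1).
Ulla in UTC: 10:15-16:00, 19:00-19:30, 20:00-21:00.
Ines in UTC: 09:30-10:45, 13:15-16:45, 17:15-19:00 (add 1h to convert from UTC-1).
Erik in UTC: 11:45-16:15, 20:00-21:00 (add 5h to convert from UTC-5).
Aarav in UTC: 09:30-10:45, 12:45-17:45, 18:30-21:45 (add 5h to convert from UTC-5).
Ben ∩ Diego: 10:15-12:00, 13:15-14:15, 14:30-15:45, 17:15-18:15.
Ben ∩ Diego ∩ Wendy: 10:15-11:00, 17:15-18:15.
Ben ∩ Diego ∩ Wendy ∩ Ulla: 10:15-11:00.
Ben ∩ Diego ∩ Wendy ∩ Ulla ∩ Ines: 10:15-10:45.
Ben ∩ Diego ∩ Wendy ∩ Ulla ∩ Ines ∩ Erik: ∅.
Ben ∩ Diego ∩ Wendy ∩ Ulla ∩ Ines ∩ Erik ∩ Aarav: ∅.
There is no time when everyone is free.

none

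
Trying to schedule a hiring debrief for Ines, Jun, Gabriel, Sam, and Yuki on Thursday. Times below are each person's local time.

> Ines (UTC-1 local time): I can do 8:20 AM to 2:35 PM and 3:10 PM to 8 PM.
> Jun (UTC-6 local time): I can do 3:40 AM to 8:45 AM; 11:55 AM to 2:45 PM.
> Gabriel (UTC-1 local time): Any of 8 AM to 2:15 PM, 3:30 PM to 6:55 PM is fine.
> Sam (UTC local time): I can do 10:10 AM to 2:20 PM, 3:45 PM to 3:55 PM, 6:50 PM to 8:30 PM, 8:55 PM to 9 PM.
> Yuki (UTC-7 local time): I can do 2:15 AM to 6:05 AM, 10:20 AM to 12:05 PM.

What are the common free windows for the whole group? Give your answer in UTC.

Ines in UTC: 09:20-15:35, 16:10-21:00 (add 1h to convert from UTC-1).
Jun in UTC: 09:40-14:45, 17:55-20:45 (add 6h to convert from UTC-6).
Gabriel in UTC: 09:00-15:15, 16:30-19:55 (add 1h to convert from UTC-1).
Sam in UTC: 10:10-14:20, 15:45-15:55, 18:50-20:30, 20:55-21:00.
Yuki in UTC: 09:15-13:05, 17:20-19:05 (add 7h to convert from UTC-7).
Ines ∩ Jun: 09:40-14:45, 17:55-20:45.
Ines ∩ Jun ∩ Gabriel: 09:40-14:45, 17:55-19:55.
Ines ∩ Jun ∩ Gabriel ∩ Sam: 10:10-14:20, 18:50-19:55.
Ines ∩ Jun ∩ Gabriel ∩ Sam ∩ Yuki: 10:10-13:05, 18:50-19:05.

10:10-13:05, 18:50-19:05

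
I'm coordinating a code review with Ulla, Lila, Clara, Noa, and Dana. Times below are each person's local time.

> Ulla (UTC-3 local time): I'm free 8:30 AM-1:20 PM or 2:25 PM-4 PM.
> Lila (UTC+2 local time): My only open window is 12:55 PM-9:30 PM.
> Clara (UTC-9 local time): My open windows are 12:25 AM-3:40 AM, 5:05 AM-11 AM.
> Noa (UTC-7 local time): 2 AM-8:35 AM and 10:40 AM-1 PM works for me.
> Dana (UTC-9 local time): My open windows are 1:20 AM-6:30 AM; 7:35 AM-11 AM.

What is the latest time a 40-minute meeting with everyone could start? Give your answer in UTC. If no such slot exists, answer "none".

Ulla in UTC: 11:30-16:20, 17:25-19:00 (add 3h to convert from UTC-3).
Lila in UTC: 10:55-19:30 (subtract 2h to convert from UTC+2).
Clara in UTC: 09:25-12:40, 14:05-20:00 (add 9h to convert from UTC-9).
Noa in UTC: 09:00-15:35, 17:40-20:00 (add 7h to convert from UTC-7).
Dana in UTC: 10:20-15:30, 16:35-20:00 (add 9h to convert from UTC-9).
Ulla ∩ Lila: 11:30-16:20, 17:25-19:00.
Ulla ∩ Lila ∩ Clara: 11:30-12:40, 14:05-16:20, 17:25-19:00.
Ulla ∩ Lila ∩ Clara ∩ Noa: 11:30-12:40, 14:05-15:35, 17:40-19:00.
Ulla ∩ Lila ∩ Clara ∩ Noa ∩ Dana: 11:30-12:40, 14:05-15:30, 17:40-19:00.
So the common availability across everyone is 11:30-12:40, 14:05-15:30, 17:40-19:00.
The last common window of at least 40 minutes is 17:40-19:00; a 40-minute meeting can start as late as 18:20 and still end by 19:00.

18:20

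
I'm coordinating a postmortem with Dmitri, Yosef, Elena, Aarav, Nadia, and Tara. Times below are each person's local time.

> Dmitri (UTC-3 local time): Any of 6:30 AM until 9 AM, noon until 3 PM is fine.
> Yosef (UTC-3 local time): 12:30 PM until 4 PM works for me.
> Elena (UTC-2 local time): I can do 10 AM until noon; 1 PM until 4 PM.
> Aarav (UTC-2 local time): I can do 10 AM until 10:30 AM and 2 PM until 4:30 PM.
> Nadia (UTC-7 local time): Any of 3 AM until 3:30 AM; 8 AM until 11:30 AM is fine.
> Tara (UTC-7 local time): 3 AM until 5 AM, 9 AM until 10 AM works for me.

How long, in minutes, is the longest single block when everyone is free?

60

Dmitri in UTC: 09:30-12:00, 15:00-18:00 (add 3h to convert from UTC-3).
Yosef in UTC: 15:30-19:00 (add 3h to convert from UTC-3).
Elena in UTC: 12:00-14:00, 15:00-18:00 (add 2h to convert from UTC-2).
Aarav in UTC: 12:00-12:30, 16:00-18:30 (add 2h to convert from UTC-2).
Nadia in UTC: 10:00-10:30, 15:00-18:30 (add 7h to convert from UTC-7).
Tara in UTC: 10:00-12:00, 16:00-17:00 (add 7h to convert from UTC-7).
Dmitri ∩ Yosef: 15:30-18:00.
Dmitri ∩ Yosef ∩ Elena: 15:30-18:00.
Dmitri ∩ Yosef ∩ Elena ∩ Aarav: 16:00-18:00.
Dmitri ∩ Yosef ∩ Elena ∩ Aarav ∩ Nadia: 16:00-18:00.
Dmitri ∩ Yosef ∩ Elena ∩ Aarav ∩ Nadia ∩ Tara: 16:00-17:00.
Those are the intersection windows.
The longest is 16:00-17:00 at 60 minutes.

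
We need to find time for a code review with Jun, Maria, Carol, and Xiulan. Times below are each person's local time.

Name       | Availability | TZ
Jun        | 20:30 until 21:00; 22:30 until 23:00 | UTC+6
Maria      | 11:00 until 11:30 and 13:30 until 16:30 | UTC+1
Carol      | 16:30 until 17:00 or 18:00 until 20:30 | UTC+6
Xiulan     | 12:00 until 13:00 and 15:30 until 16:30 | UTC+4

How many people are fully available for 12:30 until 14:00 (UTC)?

2

Jun in UTC: 14:30-15:00, 16:30-17:00 (subtract 6h to convert from UTC+6).
Maria in UTC: 10:00-10:30, 12:30-15:30 (subtract 1h to convert from UTC+1).
Carol in UTC: 10:30-11:00, 12:00-14:30 (subtract 6h to convert from UTC+6).
Xiulan in UTC: 08:00-09:00, 11:30-12:30 (subtract 4h to convert from UTC+4).
Maria and Carol can make the full 12:30-14:00 slot — that's 2.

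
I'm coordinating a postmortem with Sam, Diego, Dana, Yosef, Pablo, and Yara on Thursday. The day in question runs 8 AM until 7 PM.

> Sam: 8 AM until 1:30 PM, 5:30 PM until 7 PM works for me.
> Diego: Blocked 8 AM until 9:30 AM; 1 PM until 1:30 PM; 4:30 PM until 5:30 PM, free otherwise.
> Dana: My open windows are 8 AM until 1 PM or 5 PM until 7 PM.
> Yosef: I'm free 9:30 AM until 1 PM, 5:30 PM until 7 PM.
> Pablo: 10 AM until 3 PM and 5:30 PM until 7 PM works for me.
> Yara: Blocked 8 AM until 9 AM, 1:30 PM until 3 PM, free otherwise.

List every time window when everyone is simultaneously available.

Sam free: 08:00-13:30, 17:30-19:00.
Diego free: 09:30-13:00, 13:30-16:30, 17:30-19:00 (invert busy blocks within the working day).
Dana free: 08:00-13:00, 17:00-19:00.
Yosef free: 09:30-13:00, 17:30-19:00.
Pablo free: 10:00-15:00, 17:30-19:00.
Yara free: 09:00-13:30, 15:00-19:00 (invert busy blocks within the working day).
Sam ∩ Diego: 09:30-13:00, 17:30-19:00.
Sam ∩ Diego ∩ Dana: 09:30-13:00, 17:30-19:00.
Sam ∩ Diego ∩ Dana ∩ Yosef: 09:30-13:00, 17:30-19:00.
Sam ∩ Diego ∩ Dana ∩ Yosef ∩ Pablo: 10:00-13:00, 17:30-19:00.
Sam ∩ Diego ∩ Dana ∩ Yosef ∩ Pablo ∩ Yara: 10:00-13:00, 17:30-19:00.

10:00-13:00, 17:30-19:00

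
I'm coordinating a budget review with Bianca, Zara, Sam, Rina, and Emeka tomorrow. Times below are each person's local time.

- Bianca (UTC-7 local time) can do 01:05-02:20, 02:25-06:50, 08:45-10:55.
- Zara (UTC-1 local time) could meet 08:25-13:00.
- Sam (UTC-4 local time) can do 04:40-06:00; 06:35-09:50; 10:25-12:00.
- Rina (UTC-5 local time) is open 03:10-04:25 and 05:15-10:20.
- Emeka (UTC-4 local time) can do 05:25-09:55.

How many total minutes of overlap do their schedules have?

195

Bianca in UTC: 08:05-09:20, 09:25-13:50, 15:45-17:55 (add 7h to convert from UTC-7).
Zara in UTC: 09:25-14:00 (add 1h to convert from UTC-1).
Sam in UTC: 08:40-10:00, 10:35-13:50, 14:25-16:00 (add 4h to convert from UTC-4).
Rina in UTC: 08:10-09:25, 10:15-15:20 (add 5h to convert from UTC-5).
Emeka in UTC: 09:25-13:55 (add 4h to convert from UTC-4).
Bianca ∩ Zara: 09:25-13:50.
Bianca ∩ Zara ∩ Sam: 09:25-10:00, 10:35-13:50.
Bianca ∩ Zara ∩ Sam ∩ Rina: 10:35-13:50.
Bianca ∩ Zara ∩ Sam ∩ Rina ∩ Emeka: 10:35-13:50.
So the common availability across everyone is 10:35-13:50.
That's a single block of 195 minutes.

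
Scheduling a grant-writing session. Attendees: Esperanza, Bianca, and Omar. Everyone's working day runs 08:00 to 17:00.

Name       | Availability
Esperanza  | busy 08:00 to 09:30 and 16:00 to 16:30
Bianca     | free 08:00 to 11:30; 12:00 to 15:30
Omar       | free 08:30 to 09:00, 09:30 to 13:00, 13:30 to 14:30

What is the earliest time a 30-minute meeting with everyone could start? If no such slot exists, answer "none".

Esperanza free: 09:30-16:00, 16:30-17:00 (invert busy blocks within the working day).
Bianca free: 08:00-11:30, 12:00-15:30.
Omar free: 08:30-09:00, 09:30-13:00, 13:30-14:30.
Esperanza ∩ Bianca: 09:30-11:30, 12:00-15:30.
Esperanza ∩ Bianca ∩ Omar: 09:30-11:30, 12:00-13:00, 13:30-14:30.
Those are the intersection windows.
The first common window of at least 30 minutes is 09:30-11:30, so the earliest start is 09:30.

09:30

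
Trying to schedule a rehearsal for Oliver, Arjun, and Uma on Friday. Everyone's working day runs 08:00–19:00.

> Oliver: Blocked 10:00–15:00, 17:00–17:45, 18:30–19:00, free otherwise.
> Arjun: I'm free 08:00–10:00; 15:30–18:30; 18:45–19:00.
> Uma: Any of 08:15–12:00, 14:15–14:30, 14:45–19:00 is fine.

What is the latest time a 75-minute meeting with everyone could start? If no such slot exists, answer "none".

Oliver free: 08:00-10:00, 15:00-17:00, 17:45-18:30 (invert busy blocks within the working day).
Arjun free: 08:00-10:00, 15:30-18:30, 18:45-19:00.
Uma free: 08:15-12:00, 14:15-14:30, 14:45-19:00.
Oliver ∩ Arjun: 08:00-10:00, 15:30-17:00, 17:45-18:30.
Oliver ∩ Arjun ∩ Uma: 08:15-10:00, 15:30-17:00, 17:45-18:30.
The last common window of at least 75 minutes is 15:30-17:00; a 75-minute meeting can start as late as 15:45 and still end by 17:00.

15:45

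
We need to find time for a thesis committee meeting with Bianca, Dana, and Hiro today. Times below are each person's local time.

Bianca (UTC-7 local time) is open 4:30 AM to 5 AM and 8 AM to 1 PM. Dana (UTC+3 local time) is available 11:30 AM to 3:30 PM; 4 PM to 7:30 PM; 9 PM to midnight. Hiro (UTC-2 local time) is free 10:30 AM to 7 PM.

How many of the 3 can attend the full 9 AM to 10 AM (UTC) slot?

Bianca in UTC: 11:30-12:00, 15:00-20:00 (add 7h to convert from UTC-7).
Dana in UTC: 08:30-12:30, 13:00-16:30, 18:00-21:00 (subtract 3h to convert from UTC+3).
Hiro in UTC: 12:30-21:00 (add 2h to convert from UTC-2).
Dana can make the full 09:00-10:00 slot — that's 1.

1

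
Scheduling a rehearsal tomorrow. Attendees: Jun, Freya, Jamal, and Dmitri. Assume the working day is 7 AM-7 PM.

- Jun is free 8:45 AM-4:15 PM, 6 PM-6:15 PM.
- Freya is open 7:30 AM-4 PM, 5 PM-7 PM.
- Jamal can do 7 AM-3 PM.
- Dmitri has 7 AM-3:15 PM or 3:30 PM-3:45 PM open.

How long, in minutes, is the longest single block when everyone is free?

Jun ∩ Freya: 08:45-16:00, 18:00-18:15.
Jun ∩ Freya ∩ Jamal: 08:45-15:00.
Jun ∩ Freya ∩ Jamal ∩ Dmitri: 08:45-15:00.
The longest is 08:45-15:00 at 375 minutes.

375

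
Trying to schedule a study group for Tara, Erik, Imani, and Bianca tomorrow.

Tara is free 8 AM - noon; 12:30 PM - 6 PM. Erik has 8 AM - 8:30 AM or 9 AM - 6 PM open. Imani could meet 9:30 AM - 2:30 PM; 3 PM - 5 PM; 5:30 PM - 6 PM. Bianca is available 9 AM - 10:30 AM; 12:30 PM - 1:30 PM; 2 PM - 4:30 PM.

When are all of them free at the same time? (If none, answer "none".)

09:30-10:30, 12:30-13:30, 14:00-14:30, 15:00-16:30

Tara ∩ Erik: 08:00-08:30, 09:00-12:00, 12:30-18:00.
Tara ∩ Erik ∩ Imani: 09:30-12:00, 12:30-14:30, 15:00-17:00, 17:30-18:00.
Tara ∩ Erik ∩ Imani ∩ Bianca: 09:30-10:30, 12:30-13:30, 14:00-14:30, 15:00-16:30.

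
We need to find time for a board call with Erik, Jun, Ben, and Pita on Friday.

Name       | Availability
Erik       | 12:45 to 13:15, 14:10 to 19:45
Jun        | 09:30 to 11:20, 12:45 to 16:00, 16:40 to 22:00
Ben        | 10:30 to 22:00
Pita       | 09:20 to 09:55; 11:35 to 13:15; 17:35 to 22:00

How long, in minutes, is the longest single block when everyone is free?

130

Erik ∩ Jun: 12:45-13:15, 14:10-16:00, 16:40-19:45.
Erik ∩ Jun ∩ Ben: 12:45-13:15, 14:10-16:00, 16:40-19:45.
Erik ∩ Jun ∩ Ben ∩ Pita: 12:45-13:15, 17:35-19:45.
So the common availability across everyone is 12:45-13:15, 17:35-19:45.
The longest is 17:35-19:45 at 130 minutes.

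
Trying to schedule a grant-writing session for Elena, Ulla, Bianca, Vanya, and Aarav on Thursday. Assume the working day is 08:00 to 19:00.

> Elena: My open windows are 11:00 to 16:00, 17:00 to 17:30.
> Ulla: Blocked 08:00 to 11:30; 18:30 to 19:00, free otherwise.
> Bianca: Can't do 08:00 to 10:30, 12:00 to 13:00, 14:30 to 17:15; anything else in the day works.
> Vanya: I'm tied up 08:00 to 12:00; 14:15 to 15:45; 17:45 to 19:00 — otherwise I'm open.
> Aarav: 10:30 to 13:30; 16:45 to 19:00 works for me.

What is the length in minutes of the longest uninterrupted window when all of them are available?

Elena free: 11:00-16:00, 17:00-17:30.
Ulla free: 11:30-18:30 (invert busy blocks within the working day).
Bianca free: 10:30-12:00, 13:00-14:30, 17:15-19:00 (invert busy blocks within the working day).
Vanya free: 12:00-14:15, 15:45-17:45 (invert busy blocks within the working day).
Aarav free: 10:30-13:30, 16:45-19:00.
Elena ∩ Ulla: 11:30-16:00, 17:00-17:30.
Elena ∩ Ulla ∩ Bianca: 11:30-12:00, 13:00-14:30, 17:15-17:30.
Elena ∩ Ulla ∩ Bianca ∩ Vanya: 13:00-14:15, 17:15-17:30.
Elena ∩ Ulla ∩ Bianca ∩ Vanya ∩ Aarav: 13:00-13:30, 17:15-17:30.
The longest is 13:00-13:30 at 30 minutes.

30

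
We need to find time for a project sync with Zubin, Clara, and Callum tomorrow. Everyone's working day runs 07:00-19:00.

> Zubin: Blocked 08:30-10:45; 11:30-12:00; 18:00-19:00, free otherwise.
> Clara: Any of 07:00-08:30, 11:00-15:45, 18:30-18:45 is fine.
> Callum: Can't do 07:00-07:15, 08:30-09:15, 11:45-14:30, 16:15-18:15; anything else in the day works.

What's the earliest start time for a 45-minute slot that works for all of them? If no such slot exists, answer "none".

07:15

Zubin free: 07:00-08:30, 10:45-11:30, 12:00-18:00 (invert busy blocks within the working day).
Clara free: 07:00-08:30, 11:00-15:45, 18:30-18:45.
Callum free: 07:15-08:30, 09:15-11:45, 14:30-16:15, 18:15-19:00 (invert busy blocks within the working day).
Zubin ∩ Clara: 07:00-08:30, 11:00-11:30, 12:00-15:45.
Zubin ∩ Clara ∩ Callum: 07:15-08:30, 11:00-11:30, 14:30-15:45.
The first common window of at least 45 minutes is 07:15-08:30, so the earliest start is 07:15.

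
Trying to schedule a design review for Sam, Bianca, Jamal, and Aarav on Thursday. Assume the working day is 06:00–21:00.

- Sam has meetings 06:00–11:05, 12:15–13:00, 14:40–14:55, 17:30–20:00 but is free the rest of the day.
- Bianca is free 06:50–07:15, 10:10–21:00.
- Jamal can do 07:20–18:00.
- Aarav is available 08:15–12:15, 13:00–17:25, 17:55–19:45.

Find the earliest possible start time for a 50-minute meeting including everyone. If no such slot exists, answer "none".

11:05

Sam free: 11:05-12:15, 13:00-14:40, 14:55-17:30, 20:00-21:00 (invert busy blocks within the working day).
Bianca free: 06:50-07:15, 10:10-21:00.
Jamal free: 07:20-18:00.
Aarav free: 08:15-12:15, 13:00-17:25, 17:55-19:45.
Sam ∩ Bianca: 11:05-12:15, 13:00-14:40, 14:55-17:30, 20:00-21:00.
Sam ∩ Bianca ∩ Jamal: 11:05-12:15, 13:00-14:40, 14:55-17:30.
Sam ∩ Bianca ∩ Jamal ∩ Aarav: 11:05-12:15, 13:00-14:40, 14:55-17:25.
The first common window of at least 50 minutes is 11:05-12:15, so the earliest start is 11:05.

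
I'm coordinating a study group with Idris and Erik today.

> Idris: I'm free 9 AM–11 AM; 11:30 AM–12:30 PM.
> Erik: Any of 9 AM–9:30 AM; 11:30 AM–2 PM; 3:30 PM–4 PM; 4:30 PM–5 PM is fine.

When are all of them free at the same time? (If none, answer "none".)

09:00-09:30, 11:30-12:30

Idris ∩ Erik: 09:00-09:30, 11:30-12:30.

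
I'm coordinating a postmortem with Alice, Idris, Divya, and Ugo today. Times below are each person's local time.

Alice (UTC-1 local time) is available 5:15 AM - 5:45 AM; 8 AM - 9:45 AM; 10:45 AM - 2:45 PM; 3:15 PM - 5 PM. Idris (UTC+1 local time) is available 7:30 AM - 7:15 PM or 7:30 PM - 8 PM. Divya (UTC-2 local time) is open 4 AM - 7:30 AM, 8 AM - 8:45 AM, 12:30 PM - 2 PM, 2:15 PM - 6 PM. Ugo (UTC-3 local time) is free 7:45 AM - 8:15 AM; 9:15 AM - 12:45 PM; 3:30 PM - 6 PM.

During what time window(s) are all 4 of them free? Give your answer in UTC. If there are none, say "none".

Alice in UTC: 06:15-06:45, 09:00-10:45, 11:45-15:45, 16:15-18:00 (add 1h to convert from UTC-1).
Idris in UTC: 06:30-18:15, 18:30-19:00 (subtract 1h to convert from UTC+1).
Divya in UTC: 06:00-09:30, 10:00-10:45, 14:30-16:00, 16:15-20:00 (add 2h to convert from UTC-2).
Ugo in UTC: 10:45-11:15, 12:15-15:45, 18:30-21:00 (add 3h to convert from UTC-3).
Alice ∩ Idris: 06:30-06:45, 09:00-10:45, 11:45-15:45, 16:15-18:00.
Alice ∩ Idris ∩ Divya: 06:30-06:45, 09:00-09:30, 10:00-10:45, 14:30-15:45, 16:15-18:00.
Alice ∩ Idris ∩ Divya ∩ Ugo: 14:30-15:45.

14:30-15:45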